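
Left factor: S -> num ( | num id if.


Common prefix: 'num'
Factored: S -> num S', S' -> ( | id if


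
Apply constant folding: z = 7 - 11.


7 - 11 = -4 at compile time
Optimized: z = -4


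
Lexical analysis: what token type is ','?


Pattern: delimiter/punctuation
Type: PUNCTUATION


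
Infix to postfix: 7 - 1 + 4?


Left to right (same or higher precedence on left)
Postfix: 7 1 - 4 +


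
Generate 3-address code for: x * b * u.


Break into single-operator statements:
t1 = x * b
t2 = t1 * u


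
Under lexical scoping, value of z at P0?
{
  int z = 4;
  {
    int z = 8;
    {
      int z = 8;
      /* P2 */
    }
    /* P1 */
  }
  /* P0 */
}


z declared in the same block as P0
z = 4


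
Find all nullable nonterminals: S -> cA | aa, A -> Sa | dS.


A nonterminal is nullable iff some alternative derives ε (directly, or every symbol in it is nullable)
Nullable: {}


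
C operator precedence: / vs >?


'/' is multiplicative (level 10); '>' is relational (level 7)
Higher level binds tighter
'/' has higher precedence than '>'


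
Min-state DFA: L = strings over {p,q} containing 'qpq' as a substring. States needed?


KMP-style automaton: 3 progress states + 1 absorbing accept = 4
Minimal DFA: 4 states


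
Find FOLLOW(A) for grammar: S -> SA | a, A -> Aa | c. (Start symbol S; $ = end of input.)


$ ∈ FOLLOW(S). For each A -> αBβ: add FIRST(β)\{ε} to FOLLOW(B); if β nullable, add FOLLOW(A).
FOLLOW(A) = {$, a, c}


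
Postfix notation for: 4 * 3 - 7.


Left to right (same or higher precedence on left)
Postfix: 4 3 * 7 -


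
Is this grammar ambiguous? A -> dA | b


right-linear, alternatives start with distinct terminals 'd' vs 'b': unique leftmost derivation
Unambiguous


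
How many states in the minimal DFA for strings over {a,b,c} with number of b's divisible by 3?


Track (count of b) mod 3: states 0..2, accept at 0
Minimal DFA: 3 states


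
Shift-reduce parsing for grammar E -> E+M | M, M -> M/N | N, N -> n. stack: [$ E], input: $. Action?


start symbol E on stack, input exhausted
Action: accept


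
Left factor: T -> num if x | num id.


Common prefix: 'num'
Factored: T -> num T', T' -> if x | id


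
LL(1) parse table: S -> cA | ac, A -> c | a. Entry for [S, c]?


For [S, c]: 'c' ∈ FIRST(cA)
Entry: S -> cA


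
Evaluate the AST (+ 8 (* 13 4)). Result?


Evaluate inner: (* 13 4) = 52
Evaluate root: (+ 8 52) = 60
Result: 60


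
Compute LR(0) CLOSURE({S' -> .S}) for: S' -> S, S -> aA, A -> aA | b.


Start: S' -> .S
For each item with dot before a nonterminal B, add B -> .γ for every B-production
Closure: [S' -> .S, S -> .aA]


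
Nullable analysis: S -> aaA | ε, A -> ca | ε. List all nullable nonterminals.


A nonterminal is nullable iff some alternative derives ε (directly, or every symbol in it is nullable)
Nullable: {A, S}


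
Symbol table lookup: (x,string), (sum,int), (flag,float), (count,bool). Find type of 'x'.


Lookup 'x' → type string


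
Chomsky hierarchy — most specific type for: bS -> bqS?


LHS has context (more than one symbol) and |LHS| ≤ |RHS|
Classification: Type 1 (Context-Sensitive)


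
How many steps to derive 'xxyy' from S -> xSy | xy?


Derivation: S => xSy => xxyy
Steps: 2


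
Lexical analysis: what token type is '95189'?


Pattern: digits only
Type: INTEGER_LITERAL


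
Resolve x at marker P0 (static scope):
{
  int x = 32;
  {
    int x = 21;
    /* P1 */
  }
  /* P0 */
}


x declared in the same block as P0
x = 32


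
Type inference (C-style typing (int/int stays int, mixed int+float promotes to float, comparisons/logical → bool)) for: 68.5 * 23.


Operand types: float * int
Rule: mixed int/float promotes to float; int/int stays int
Result type: float


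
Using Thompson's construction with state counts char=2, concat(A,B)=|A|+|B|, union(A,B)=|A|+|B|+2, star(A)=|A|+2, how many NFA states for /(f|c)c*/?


Syntax tree has 3 char leaf(s), 1 union(s), 1 star(s)
chars contribute 3×2 = 6; each union adds +2; each star adds +2
Total: 6 + 2 + 2 = 10 states


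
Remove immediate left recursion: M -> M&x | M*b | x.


Left-recursive alternatives: M&x, M*b; non-recursive: x
Introduce M': M -> xM', M' -> &xM' | *bM' | ε


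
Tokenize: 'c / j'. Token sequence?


Scan left to right, longest-match per lexeme
Tokens: ID(c), OP(/), ID(j)


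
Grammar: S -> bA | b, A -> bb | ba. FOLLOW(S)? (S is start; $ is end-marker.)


$ ∈ FOLLOW(S). For each A -> αBβ: add FIRST(β)\{ε} to FOLLOW(B); if β nullable, add FOLLOW(A).
FOLLOW(S) = {$}


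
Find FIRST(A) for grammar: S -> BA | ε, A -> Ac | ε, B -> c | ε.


Per alternative of A: FIRST(Ac) = {c}; FIRST(ε) = {ε}
FIRST(A) = {c, ε}


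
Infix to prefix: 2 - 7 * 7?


'*' binds tighter: tree is (- 2 (* 7 7))
Prefix: - 2 * 7 7


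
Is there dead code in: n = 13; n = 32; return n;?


first assignment to n is overwritten before any read
Dead: 'n = 13'


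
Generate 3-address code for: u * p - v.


Break into single-operator statements:
t1 = u * p
t2 = t1 - v


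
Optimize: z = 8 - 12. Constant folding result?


8 - 12 = -4 at compile time
Optimized: z = -4


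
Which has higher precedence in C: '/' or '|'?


'/' is multiplicative (level 10); '|' is bitwise OR (level 3)
Higher level binds tighter
'/' has higher precedence than '|'


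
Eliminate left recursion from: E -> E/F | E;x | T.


Left-recursive alternatives: E/F, E;x; non-recursive: T
Introduce E': E -> TE', E' -> /FE' | ;xE' | ε


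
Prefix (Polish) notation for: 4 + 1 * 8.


'*' binds tighter: tree is (+ 4 (* 1 8))
Prefix: + 4 * 1 8


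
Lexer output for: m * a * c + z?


Scan left to right, longest-match per lexeme
Tokens: ID(m), OP(*), ID(a), OP(*), ID(c), OP(+), ID(z)


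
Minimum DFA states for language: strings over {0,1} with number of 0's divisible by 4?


Track (count of 0) mod 4: states 0..3, accept at 0
Minimal DFA: 4 states


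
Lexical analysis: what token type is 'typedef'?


Pattern: reserved word
Type: KEYWORD


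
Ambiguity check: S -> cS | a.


right-linear, alternatives start with distinct terminals 'c' vs 'a': unique leftmost derivation
Unambiguous


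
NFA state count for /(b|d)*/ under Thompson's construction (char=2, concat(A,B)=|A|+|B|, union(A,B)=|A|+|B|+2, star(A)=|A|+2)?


Syntax tree has 2 char leaf(s), 1 union(s), 1 star(s)
chars contribute 2×2 = 4; each union adds +2; each star adds +2
Total: 4 + 2 + 2 = 8 states


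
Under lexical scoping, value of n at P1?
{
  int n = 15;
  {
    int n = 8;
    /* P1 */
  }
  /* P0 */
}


n declared in the same block as P1
n = 8


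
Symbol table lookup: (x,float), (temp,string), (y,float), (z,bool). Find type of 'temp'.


Lookup 'temp' → type string


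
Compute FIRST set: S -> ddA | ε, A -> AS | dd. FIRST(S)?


Per alternative of S: FIRST(ddA) = {d}; FIRST(ε) = {ε}
FIRST(S) = {d, ε}


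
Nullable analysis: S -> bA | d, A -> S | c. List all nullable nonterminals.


A nonterminal is nullable iff some alternative derives ε (directly, or every symbol in it is nullable)
Nullable: {}


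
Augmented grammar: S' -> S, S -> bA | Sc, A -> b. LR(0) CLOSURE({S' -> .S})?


Start: S' -> .S
For each item with dot before a nonterminal B, add B -> .γ for every B-production
Closure: [S' -> .S, S -> .bA, S -> .Sc]


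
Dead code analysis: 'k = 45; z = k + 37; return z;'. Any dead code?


k is read by z's definition; z is returned
No dead code


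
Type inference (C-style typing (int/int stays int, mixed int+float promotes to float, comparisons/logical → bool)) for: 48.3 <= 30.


Operand types: float <= int
Rule: comparison yields bool
Result type: bool


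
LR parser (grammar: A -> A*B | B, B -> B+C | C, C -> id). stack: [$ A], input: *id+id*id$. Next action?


shift '*' to continue A -> A*B
Action: shift


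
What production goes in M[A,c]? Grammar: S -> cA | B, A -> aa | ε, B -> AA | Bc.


For [A, c]: ε is nullable and 'c' ∈ FOLLOW(A)
Entry: A -> ε


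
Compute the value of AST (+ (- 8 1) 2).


Evaluate inner: (- 8 1) = 7
Evaluate root: (+ 7 2) = 9
Result: 9


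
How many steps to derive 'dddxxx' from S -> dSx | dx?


Derivation: S => dSx => ddSxx => dddxxx
Steps: 3


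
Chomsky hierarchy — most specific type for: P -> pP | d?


Right-linear: every RHS is a terminal or a terminal followed by one nonterminal
Classification: Type 3 (Regular)


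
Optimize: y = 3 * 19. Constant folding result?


3 * 19 = 57 at compile time
Optimized: y = 57


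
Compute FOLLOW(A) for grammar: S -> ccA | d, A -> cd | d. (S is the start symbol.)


$ ∈ FOLLOW(S). For each A -> αBβ: add FIRST(β)\{ε} to FOLLOW(B); if β nullable, add FOLLOW(A).
FOLLOW(A) = {$}


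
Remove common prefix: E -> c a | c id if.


Common prefix: 'c'
Factored: E -> c E', E' -> a | id if


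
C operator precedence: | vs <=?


'<=' is relational (level 7); '|' is bitwise OR (level 3)
Higher level binds tighter
'<=' has higher precedence than '|'


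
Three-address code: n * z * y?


Break into single-operator statements:
t1 = n * z
t2 = t1 * y


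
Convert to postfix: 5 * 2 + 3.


Left to right (same or higher precedence on left)
Postfix: 5 2 * 3 +


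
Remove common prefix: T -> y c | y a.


Common prefix: 'y'
Factored: T -> y T', T' -> c | a


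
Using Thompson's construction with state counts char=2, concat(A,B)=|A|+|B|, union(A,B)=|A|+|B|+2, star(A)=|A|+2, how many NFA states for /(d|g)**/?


Syntax tree has 2 char leaf(s), 1 union(s), 2 star(s)
chars contribute 2×2 = 4; each union adds +2; each star adds +2
Total: 4 + 2 + 4 = 10 states


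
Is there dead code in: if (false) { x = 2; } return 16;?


condition is constant false, so the whole block is unreachable
Dead: 'if (false) { x = 2; }'


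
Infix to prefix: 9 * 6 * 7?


left-to-right (same/higher precedence on left): tree is (* (* 9 6) 7)
Prefix: * * 9 6 7


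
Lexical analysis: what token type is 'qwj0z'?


Pattern: letter/underscore followed by alphanumerics, not a keyword
Type: IDENTIFIER


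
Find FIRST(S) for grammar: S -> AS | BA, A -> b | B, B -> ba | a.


Per alternative of S: FIRST(AS) = {a, b}; FIRST(BA) = {a, b}
FIRST(S) = {a, b}


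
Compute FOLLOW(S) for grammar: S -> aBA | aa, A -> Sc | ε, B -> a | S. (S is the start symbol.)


$ ∈ FOLLOW(S). For each A -> αBβ: add FIRST(β)\{ε} to FOLLOW(B); if β nullable, add FOLLOW(A).
FOLLOW(S) = {$, a, c}


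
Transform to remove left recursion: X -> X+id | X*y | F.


Left-recursive alternatives: X+id, X*y; non-recursive: F
Introduce X': X -> FX', X' -> +idX' | *yX' | ε


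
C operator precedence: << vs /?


'/' is multiplicative (level 10); '<<' is shift (level 8)
Higher level binds tighter
'/' has higher precedence than '<<'


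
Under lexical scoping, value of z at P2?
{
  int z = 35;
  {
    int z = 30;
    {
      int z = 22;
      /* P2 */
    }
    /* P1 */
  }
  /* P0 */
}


z declared in the same block as P2
z = 22


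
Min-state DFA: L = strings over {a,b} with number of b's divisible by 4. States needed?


Track (count of b) mod 4: states 0..3, accept at 0
Minimal DFA: 4 states


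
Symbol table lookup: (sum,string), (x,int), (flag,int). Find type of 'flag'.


Lookup 'flag' → type int


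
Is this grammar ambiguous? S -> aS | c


right-linear, alternatives start with distinct terminals 'a' vs 'c': unique leftmost derivation
Unambiguous


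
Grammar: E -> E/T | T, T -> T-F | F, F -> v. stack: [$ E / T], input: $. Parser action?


handle 'E/T' on top; lookahead ∈ FOLLOW(E) = {/, $}
Action: reduce (E -> E/T)


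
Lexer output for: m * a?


Scan left to right, longest-match per lexeme
Tokens: ID(m), OP(*), ID(a)


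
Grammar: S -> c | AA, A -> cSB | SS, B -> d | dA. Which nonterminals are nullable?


A nonterminal is nullable iff some alternative derives ε (directly, or every symbol in it is nullable)
Nullable: {}


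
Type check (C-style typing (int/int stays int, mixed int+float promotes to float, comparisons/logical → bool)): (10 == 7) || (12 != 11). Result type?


Operand types: bool || bool
Rule: logical operators take bool operands and yield bool
Result type: bool


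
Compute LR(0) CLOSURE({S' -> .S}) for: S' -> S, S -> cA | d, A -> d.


Start: S' -> .S
For each item with dot before a nonterminal B, add B -> .γ for every B-production
Closure: [S' -> .S, S -> .cA, S -> .d]


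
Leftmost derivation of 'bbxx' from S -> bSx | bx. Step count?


Derivation: S => bSx => bbxx
Steps: 2


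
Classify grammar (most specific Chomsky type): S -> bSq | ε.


Single nonterminal LHS, but b^n q^n is not regular
Classification: Type 2 (Context-Free)


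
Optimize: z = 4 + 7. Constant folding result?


4 + 7 = 11 at compile time
Optimized: z = 11


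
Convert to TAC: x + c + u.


Break into single-operator statements:
t1 = x + c
t2 = t1 + u


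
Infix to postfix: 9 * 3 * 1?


Left to right (same or higher precedence on left)
Postfix: 9 3 * 1 *


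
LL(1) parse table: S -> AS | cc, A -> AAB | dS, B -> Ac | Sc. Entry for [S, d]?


For [S, d]: 'd' ∈ FIRST(AS)
Entry: S -> AS


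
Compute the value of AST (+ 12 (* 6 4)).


Evaluate inner: (* 6 4) = 24
Evaluate root: (+ 12 24) = 36
Result: 36


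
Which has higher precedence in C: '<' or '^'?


'<' is relational (level 7); '^' is bitwise XOR (level 4)
Higher level binds tighter
'<' has higher precedence than '^'


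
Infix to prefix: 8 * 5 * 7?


left-to-right (same/higher precedence on left): tree is (* (* 8 5) 7)
Prefix: * * 8 5 7


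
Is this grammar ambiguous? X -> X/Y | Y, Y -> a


precedence layered via separate nonterminal Y: deterministic
Unambiguous


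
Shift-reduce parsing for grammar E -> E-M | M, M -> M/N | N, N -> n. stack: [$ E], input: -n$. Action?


shift '-' to continue E -> E-M
Action: shift


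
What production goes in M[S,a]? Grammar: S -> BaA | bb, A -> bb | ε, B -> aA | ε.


For [S, a]: 'a' ∈ FIRST(BaA)
Entry: S -> BaA


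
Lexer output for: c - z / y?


Scan left to right, longest-match per lexeme
Tokens: ID(c), OP(-), ID(z), OP(/), ID(y)


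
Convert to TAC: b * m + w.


Break into single-operator statements:
t1 = b * m
t2 = t1 + w


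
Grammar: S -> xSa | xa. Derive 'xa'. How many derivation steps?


Derivation: S => xa
Steps: 1


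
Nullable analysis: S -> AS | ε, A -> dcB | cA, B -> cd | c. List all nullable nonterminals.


A nonterminal is nullable iff some alternative derives ε (directly, or every symbol in it is nullable)
Nullable: {S}


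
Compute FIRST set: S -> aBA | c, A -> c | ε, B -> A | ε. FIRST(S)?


Per alternative of S: FIRST(aBA) = {a}; FIRST(c) = {c}
FIRST(S) = {a, c}


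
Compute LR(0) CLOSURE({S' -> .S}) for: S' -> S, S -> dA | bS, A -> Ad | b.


Start: S' -> .S
For each item with dot before a nonterminal B, add B -> .γ for every B-production
Closure: [S' -> .S, S -> .dA, S -> .bS]


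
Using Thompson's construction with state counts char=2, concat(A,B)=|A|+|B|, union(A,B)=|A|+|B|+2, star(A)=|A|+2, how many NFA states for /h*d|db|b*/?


Syntax tree has 5 char leaf(s), 2 union(s), 2 star(s)
chars contribute 5×2 = 10; each union adds +2; each star adds +2
Total: 10 + 4 + 4 = 18 states


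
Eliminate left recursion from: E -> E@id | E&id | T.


Left-recursive alternatives: E@id, E&id; non-recursive: T
Introduce E': E -> TE', E' -> @idE' | &idE' | ε


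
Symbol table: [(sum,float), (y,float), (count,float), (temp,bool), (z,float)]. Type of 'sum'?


Lookup 'sum' → type float


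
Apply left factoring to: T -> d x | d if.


Common prefix: 'd'
Factored: T -> d T', T' -> x | if


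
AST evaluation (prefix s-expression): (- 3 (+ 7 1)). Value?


Evaluate inner: (+ 7 1) = 8
Evaluate root: (- 3 8) = -5
Result: -5


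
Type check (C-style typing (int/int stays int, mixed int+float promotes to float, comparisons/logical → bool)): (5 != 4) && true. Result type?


Operand types: bool && bool
Rule: logical operators take bool operands and yield bool
Result type: bool


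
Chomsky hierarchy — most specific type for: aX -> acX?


LHS has context (more than one symbol) and |LHS| ≤ |RHS|
Classification: Type 1 (Context-Sensitive)


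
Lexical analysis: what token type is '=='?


Pattern: operator symbol
Type: OPERATOR


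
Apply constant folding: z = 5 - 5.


5 - 5 = 0 at compile time
Optimized: z = 0


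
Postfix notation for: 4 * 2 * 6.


Left to right (same or higher precedence on left)
Postfix: 4 2 * 6 *


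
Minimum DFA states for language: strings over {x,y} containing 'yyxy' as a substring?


KMP-style automaton: 4 progress states + 1 absorbing accept = 5
Minimal DFA: 5 states


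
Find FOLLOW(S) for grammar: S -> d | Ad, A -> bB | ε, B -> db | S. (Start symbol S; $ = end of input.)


$ ∈ FOLLOW(S). For each A -> αBβ: add FIRST(β)\{ε} to FOLLOW(B); if β nullable, add FOLLOW(A).
FOLLOW(S) = {$, d}


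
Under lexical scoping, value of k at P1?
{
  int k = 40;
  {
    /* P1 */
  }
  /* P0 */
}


P1's block does not declare k; resolves to the enclosing declaration at depth 0
k = 40


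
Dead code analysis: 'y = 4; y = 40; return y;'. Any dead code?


first assignment to y is overwritten before any read
Dead: 'y = 4'


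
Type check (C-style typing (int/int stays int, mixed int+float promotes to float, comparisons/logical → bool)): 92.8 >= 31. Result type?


Operand types: float >= int
Rule: comparison yields bool
Result type: bool


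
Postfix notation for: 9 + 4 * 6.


* has higher precedence, evaluate 4*6 first
Postfix: 9 4 6 * +


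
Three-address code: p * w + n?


Break into single-operator statements:
t1 = p * w
t2 = t1 + n


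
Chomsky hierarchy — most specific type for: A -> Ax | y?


Left-linear: every RHS is a terminal or one nonterminal followed by a terminal
Classification: Type 3 (Regular)


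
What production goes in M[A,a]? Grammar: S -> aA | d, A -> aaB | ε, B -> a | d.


For [A, a]: 'a' ∈ FIRST(aaB)
Entry: A -> aaB


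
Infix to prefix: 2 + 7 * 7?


'*' binds tighter: tree is (+ 2 (* 7 7))
Prefix: + 2 * 7 7


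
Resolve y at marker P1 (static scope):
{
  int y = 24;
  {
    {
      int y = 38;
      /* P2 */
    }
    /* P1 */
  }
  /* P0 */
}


P1's block does not declare y; resolves to the enclosing declaration at depth 0
y = 24


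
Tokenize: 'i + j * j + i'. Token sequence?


Scan left to right, longest-match per lexeme
Tokens: ID(i), OP(+), ID(j), OP(*), ID(j), OP(+), ID(i)


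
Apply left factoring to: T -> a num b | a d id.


Common prefix: 'a'
Factored: T -> a T', T' -> num b | d id


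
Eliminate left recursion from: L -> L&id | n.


Left-recursive alternatives: L&id; non-recursive: n
Introduce L': L -> nL', L' -> &idL' | ε


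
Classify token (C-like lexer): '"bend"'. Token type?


Pattern: double-quoted sequence
Type: STRING_LITERAL


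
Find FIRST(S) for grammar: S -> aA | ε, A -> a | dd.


Per alternative of S: FIRST(aA) = {a}; FIRST(ε) = {ε}
FIRST(S) = {a, ε}


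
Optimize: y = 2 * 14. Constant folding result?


2 * 14 = 28 at compile time
Optimized: y = 28


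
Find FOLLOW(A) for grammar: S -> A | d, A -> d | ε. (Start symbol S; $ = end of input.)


$ ∈ FOLLOW(S). For each A -> αBβ: add FIRST(β)\{ε} to FOLLOW(B); if β nullable, add FOLLOW(A).
FOLLOW(A) = {$}


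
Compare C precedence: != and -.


'-' is additive (level 9); '!=' is equality (level 6)
Higher level binds tighter
'-' has higher precedence than '!='


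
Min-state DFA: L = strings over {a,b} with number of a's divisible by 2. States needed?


Track (count of a) mod 2: states 0..1, accept at 0
Minimal DFA: 2 states


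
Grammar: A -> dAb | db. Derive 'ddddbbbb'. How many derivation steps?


Derivation: A => dAb => ddAbb => dddAbbb => ddddbbbb
Steps: 4


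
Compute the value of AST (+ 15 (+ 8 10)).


Evaluate inner: (+ 8 10) = 18
Evaluate root: (+ 15 18) = 33
Result: 33


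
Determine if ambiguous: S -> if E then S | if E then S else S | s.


dangling else: 'if E then if E then s else s' parses two ways
Ambiguous


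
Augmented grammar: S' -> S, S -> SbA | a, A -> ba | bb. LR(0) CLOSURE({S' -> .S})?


Start: S' -> .S
For each item with dot before a nonterminal B, add B -> .γ for every B-production
Closure: [S' -> .S, S -> .SbA, S -> .a]


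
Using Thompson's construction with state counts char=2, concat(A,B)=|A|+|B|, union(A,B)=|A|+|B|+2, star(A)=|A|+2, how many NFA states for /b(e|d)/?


Syntax tree has 3 char leaf(s), 1 union(s), 0 star(s)
chars contribute 3×2 = 6; each union adds +2; each star adds +2
Total: 6 + 2 + 0 = 8 states


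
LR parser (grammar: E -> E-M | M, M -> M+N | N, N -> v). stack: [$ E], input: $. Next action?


start symbol E on stack, input exhausted
Action: accept


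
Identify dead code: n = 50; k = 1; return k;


n is assigned but never read
Dead: 'n = 50'


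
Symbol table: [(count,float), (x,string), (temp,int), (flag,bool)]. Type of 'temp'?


Lookup 'temp' → type int


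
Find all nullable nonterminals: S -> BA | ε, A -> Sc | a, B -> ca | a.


A nonterminal is nullable iff some alternative derives ε (directly, or every symbol in it is nullable)
Nullable: {S}


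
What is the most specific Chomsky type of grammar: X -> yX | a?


Right-linear: every RHS is a terminal or a terminal followed by one nonterminal
Classification: Type 3 (Regular)


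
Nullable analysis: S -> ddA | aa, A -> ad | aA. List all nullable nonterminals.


A nonterminal is nullable iff some alternative derives ε (directly, or every symbol in it is nullable)
Nullable: {}


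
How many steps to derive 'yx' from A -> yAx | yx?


Derivation: A => yx
Steps: 1


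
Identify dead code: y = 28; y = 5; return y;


first assignment to y is overwritten before any read
Dead: 'y = 28'


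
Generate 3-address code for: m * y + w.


Break into single-operator statements:
t1 = m * y
t2 = t1 + w


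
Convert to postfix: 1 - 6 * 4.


* has higher precedence, evaluate 6*4 first
Postfix: 1 6 4 * -


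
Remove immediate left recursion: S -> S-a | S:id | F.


Left-recursive alternatives: S-a, S:id; non-recursive: F
Introduce S': S -> FS', S' -> -aS' | :idS' | ε


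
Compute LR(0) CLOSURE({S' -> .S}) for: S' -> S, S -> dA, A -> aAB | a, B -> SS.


Start: S' -> .S
For each item with dot before a nonterminal B, add B -> .γ for every B-production
Closure: [S' -> .S, S -> .dA]


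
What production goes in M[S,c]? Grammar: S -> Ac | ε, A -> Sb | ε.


For [S, c]: 'c' ∈ FIRST(Ac)
Entry: S -> Ac


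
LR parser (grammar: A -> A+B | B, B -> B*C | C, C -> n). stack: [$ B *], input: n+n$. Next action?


no handle; shift 'n'
Action: shift


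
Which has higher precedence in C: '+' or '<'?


'+' is additive (level 9); '<' is relational (level 7)
Higher level binds tighter
'+' has higher precedence than '<'


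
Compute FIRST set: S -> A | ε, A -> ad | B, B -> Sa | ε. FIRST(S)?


Per alternative of S: FIRST(A) = {a, ε}; FIRST(ε) = {ε}
FIRST(S) = {a, ε}


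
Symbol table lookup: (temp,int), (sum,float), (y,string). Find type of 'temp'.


Lookup 'temp' → type int


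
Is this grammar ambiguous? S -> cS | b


right-linear, alternatives start with distinct terminals 'c' vs 'b': unique leftmost derivation
Unambiguous


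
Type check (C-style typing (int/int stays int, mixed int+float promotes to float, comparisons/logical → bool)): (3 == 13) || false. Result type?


Operand types: bool || bool
Rule: logical operators take bool operands and yield bool
Result type: bool


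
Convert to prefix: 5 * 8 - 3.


left-to-right (same/higher precedence on left): tree is (- (* 5 8) 3)
Prefix: - * 5 8 3


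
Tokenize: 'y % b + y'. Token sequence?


Scan left to right, longest-match per lexeme
Tokens: ID(y), OP(%), ID(b), OP(+), ID(y)


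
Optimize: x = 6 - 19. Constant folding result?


6 - 19 = -13 at compile time
Optimized: x = -13


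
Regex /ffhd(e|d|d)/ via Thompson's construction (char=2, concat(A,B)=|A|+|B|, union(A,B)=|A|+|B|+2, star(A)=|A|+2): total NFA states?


Syntax tree has 7 char leaf(s), 2 union(s), 0 star(s)
chars contribute 7×2 = 14; each union adds +2; each star adds +2
Total: 14 + 4 + 0 = 18 states


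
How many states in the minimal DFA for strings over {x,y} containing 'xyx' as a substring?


KMP-style automaton: 3 progress states + 1 absorbing accept = 4
Minimal DFA: 4 states


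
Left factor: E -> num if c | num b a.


Common prefix: 'num'
Factored: E -> num E', E' -> if c | b a


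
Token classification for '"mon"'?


Pattern: double-quoted sequence
Type: STRING_LITERAL


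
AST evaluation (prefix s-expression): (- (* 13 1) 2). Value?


Evaluate inner: (* 13 1) = 13
Evaluate root: (- 13 2) = 11
Result: 11


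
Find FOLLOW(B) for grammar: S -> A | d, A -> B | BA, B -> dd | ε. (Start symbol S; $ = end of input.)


$ ∈ FOLLOW(S). For each A -> αBβ: add FIRST(β)\{ε} to FOLLOW(B); if β nullable, add FOLLOW(A).
FOLLOW(B) = {$, d}


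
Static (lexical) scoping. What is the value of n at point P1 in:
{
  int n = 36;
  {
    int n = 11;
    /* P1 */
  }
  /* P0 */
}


n declared in the same block as P1
n = 11


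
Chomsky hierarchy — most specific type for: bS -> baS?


LHS has context (more than one symbol) and |LHS| ≤ |RHS|
Classification: Type 1 (Context-Sensitive)


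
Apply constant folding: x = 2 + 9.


2 + 9 = 11 at compile time
Optimized: x = 11


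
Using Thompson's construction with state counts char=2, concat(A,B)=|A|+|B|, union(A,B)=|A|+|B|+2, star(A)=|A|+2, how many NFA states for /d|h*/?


Syntax tree has 2 char leaf(s), 1 union(s), 1 star(s)
chars contribute 2×2 = 4; each union adds +2; each star adds +2
Total: 4 + 2 + 2 = 8 states


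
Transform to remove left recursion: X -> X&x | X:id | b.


Left-recursive alternatives: X&x, X:id; non-recursive: b
Introduce X': X -> bX', X' -> &xX' | :idX' | ε


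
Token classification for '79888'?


Pattern: digits only
Type: INTEGER_LITERAL


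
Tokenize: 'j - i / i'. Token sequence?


Scan left to right, longest-match per lexeme
Tokens: ID(j), OP(-), ID(i), OP(/), ID(i)


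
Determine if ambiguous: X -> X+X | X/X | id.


'id+id/id' has two parse trees (no precedence encoded between + and /)
Ambiguous


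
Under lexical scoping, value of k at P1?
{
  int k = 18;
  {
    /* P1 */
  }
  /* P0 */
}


P1's block does not declare k; resolves to the enclosing declaration at depth 0
k = 18


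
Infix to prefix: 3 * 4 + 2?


left-to-right (same/higher precedence on left): tree is (+ (* 3 4) 2)
Prefix: + * 3 4 2


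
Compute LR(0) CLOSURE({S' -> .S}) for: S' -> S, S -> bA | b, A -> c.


Start: S' -> .S
For each item with dot before a nonterminal B, add B -> .γ for every B-production
Closure: [S' -> .S, S -> .bA, S -> .b]


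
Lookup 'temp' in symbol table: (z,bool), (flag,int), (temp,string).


Lookup 'temp' → type string


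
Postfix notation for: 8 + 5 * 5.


* has higher precedence, evaluate 5*5 first
Postfix: 8 5 5 * +


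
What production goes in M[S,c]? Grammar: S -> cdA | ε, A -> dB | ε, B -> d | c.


For [S, c]: 'c' ∈ FIRST(cdA)
Entry: S -> cdA


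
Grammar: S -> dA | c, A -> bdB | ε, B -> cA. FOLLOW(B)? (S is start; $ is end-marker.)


$ ∈ FOLLOW(S). For each A -> αBβ: add FIRST(β)\{ε} to FOLLOW(B); if β nullable, add FOLLOW(A).
FOLLOW(B) = {$}


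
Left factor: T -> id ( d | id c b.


Common prefix: 'id'
Factored: T -> id T', T' -> ( d | c b


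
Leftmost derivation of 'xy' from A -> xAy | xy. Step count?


Derivation: A => xy
Steps: 1


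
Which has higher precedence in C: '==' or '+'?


'+' is additive (level 9); '==' is equality (level 6)
Higher level binds tighter
'+' has higher precedence than '=='


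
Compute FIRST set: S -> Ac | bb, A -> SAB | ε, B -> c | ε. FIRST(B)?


Per alternative of B: FIRST(c) = {c}; FIRST(ε) = {ε}
FIRST(B) = {c, ε}


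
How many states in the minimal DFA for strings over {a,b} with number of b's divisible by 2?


Track (count of b) mod 2: states 0..1, accept at 0
Minimal DFA: 2 states


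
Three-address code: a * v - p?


Break into single-operator statements:
t1 = a * v
t2 = t1 - p


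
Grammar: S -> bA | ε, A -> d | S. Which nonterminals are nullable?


A nonterminal is nullable iff some alternative derives ε (directly, or every symbol in it is nullable)
Nullable: {A, S}


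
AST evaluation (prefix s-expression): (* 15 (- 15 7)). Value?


Evaluate inner: (- 15 7) = 8
Evaluate root: (* 15 8) = 120
Result: 120


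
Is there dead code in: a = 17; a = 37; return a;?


first assignment to a is overwritten before any read
Dead: 'a = 17'


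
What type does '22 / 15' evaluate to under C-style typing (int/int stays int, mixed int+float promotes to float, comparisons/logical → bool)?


Operand types: int / int
Rule: mixed int/float promotes to float; int/int stays int
Result type: int


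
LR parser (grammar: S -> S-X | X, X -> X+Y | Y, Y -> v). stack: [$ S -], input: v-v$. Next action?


no handle ('S-' is not any RHS); shift 'v'
Action: shift


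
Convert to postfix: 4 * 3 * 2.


Left to right (same or higher precedence on left)
Postfix: 4 3 * 2 *


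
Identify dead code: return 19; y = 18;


statement follows a return and is unreachable
Dead: 'y = 18'


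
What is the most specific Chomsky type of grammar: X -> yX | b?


Right-linear: every RHS is a terminal or a terminal followed by one nonterminal
Classification: Type 3 (Regular)


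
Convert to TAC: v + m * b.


Break into single-operator statements:
t1 = m * b
t2 = v + t1


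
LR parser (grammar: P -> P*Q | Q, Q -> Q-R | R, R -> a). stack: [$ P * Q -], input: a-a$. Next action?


no handle; shift 'a'
Action: shift


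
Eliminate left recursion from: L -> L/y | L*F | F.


Left-recursive alternatives: L/y, L*F; non-recursive: F
Introduce L': L -> FL', L' -> /yL' | *FL' | ε


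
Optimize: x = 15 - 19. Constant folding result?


15 - 19 = -4 at compile time
Optimized: x = -4


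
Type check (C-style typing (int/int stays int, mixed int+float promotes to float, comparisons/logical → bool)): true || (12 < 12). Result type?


Operand types: bool || bool
Rule: logical operators take bool operands and yield bool
Result type: bool


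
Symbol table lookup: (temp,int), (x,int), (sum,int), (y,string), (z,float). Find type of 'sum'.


Lookup 'sum' → type int


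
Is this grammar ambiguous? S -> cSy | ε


balanced c^n…y^n: each string has a unique parse
Unambiguous


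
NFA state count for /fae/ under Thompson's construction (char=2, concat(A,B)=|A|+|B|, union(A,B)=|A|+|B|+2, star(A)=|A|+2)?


Syntax tree has 3 char leaf(s), 0 union(s), 0 star(s)
chars contribute 3×2 = 6; each union adds +2; each star adds +2
Total: 6 + 0 + 0 = 6 states


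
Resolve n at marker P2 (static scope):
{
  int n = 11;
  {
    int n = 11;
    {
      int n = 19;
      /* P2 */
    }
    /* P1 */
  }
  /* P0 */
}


n declared in the same block as P2
n = 19


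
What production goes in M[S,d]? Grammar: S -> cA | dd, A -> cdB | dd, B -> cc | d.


For [S, d]: 'd' ∈ FIRST(dd)
Entry: S -> dd


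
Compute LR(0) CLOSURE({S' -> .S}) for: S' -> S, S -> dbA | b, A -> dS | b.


Start: S' -> .S
For each item with dot before a nonterminal B, add B -> .γ for every B-production
Closure: [S' -> .S, S -> .dbA, S -> .b]


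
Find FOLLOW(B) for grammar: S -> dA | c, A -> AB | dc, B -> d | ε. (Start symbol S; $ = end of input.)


$ ∈ FOLLOW(S). For each A -> αBβ: add FIRST(β)\{ε} to FOLLOW(B); if β nullable, add FOLLOW(A).
FOLLOW(B) = {$, d}


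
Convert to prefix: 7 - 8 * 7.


'*' binds tighter: tree is (- 7 (* 8 7))
Prefix: - 7 * 8 7


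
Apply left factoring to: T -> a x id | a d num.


Common prefix: 'a'
Factored: T -> a T', T' -> x id | d num


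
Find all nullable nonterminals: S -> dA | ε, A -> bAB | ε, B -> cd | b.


A nonterminal is nullable iff some alternative derives ε (directly, or every symbol in it is nullable)
Nullable: {A, S}


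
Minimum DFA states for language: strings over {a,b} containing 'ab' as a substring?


KMP-style automaton: 2 progress states + 1 absorbing accept = 3
Minimal DFA: 3 states


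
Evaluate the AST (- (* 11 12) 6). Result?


Evaluate inner: (* 11 12) = 132
Evaluate root: (- 132 6) = 126
Result: 126


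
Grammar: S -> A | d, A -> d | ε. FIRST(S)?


Per alternative of S: FIRST(A) = {d, ε}; FIRST(d) = {d}
FIRST(S) = {d, ε}


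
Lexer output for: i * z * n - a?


Scan left to right, longest-match per lexeme
Tokens: ID(i), OP(*), ID(z), OP(*), ID(n), OP(-), ID(a)


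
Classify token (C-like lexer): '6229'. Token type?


Pattern: digits only
Type: INTEGER_LITERAL


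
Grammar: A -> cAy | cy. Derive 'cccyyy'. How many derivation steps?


Derivation: A => cAy => ccAyy => cccyyy
Steps: 3


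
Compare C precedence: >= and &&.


'>=' is relational (level 7); '&&' is logical AND (level 2)
Higher level binds tighter
'>=' has higher precedence than '&&'


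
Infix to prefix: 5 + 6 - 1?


left-to-right (same/higher precedence on left): tree is (- (+ 5 6) 1)
Prefix: - + 5 6 1


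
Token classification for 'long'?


Pattern: reserved word
Type: KEYWORD


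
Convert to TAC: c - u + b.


Break into single-operator statements:
t1 = c - u
t2 = t1 + b


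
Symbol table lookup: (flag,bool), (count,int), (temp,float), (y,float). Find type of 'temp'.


Lookup 'temp' → type float


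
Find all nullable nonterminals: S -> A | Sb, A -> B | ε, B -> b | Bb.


A nonterminal is nullable iff some alternative derives ε (directly, or every symbol in it is nullable)
Nullable: {A, S}


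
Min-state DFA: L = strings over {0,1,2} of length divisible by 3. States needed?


Track length mod 3: states 0..2, accept at 0
Minimal DFA: 3 states


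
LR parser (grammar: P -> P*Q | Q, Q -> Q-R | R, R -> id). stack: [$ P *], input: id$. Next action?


no handle ('P*' is not any RHS); shift 'id'
Action: shift


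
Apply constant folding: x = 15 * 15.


15 * 15 = 225 at compile time
Optimized: x = 225


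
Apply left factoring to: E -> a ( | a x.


Common prefix: 'a'
Factored: E -> a E', E' -> ( | x


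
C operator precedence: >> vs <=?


'>>' is shift (level 8); '<=' is relational (level 7)
Higher level binds tighter
'>>' has higher precedence than '<='


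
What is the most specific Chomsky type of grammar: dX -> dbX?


LHS has context (more than one symbol) and |LHS| ≤ |RHS|
Classification: Type 1 (Context-Sensitive)


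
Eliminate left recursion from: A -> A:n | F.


Left-recursive alternatives: A:n; non-recursive: F
Introduce A': A -> FA', A' -> :nA' | ε


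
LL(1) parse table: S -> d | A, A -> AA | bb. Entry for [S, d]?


For [S, d]: 'd' ∈ FIRST(d)
Entry: S -> d


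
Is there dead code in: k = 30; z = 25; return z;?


k is assigned but never read
Dead: 'k = 30'


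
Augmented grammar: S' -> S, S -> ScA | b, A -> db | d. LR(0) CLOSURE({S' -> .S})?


Start: S' -> .S
For each item with dot before a nonterminal B, add B -> .γ for every B-production
Closure: [S' -> .S, S -> .ScA, S -> .b]


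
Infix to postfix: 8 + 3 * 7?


* has higher precedence, evaluate 3*7 first
Postfix: 8 3 7 * +


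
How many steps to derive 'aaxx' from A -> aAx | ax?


Derivation: A => aAx => aaxx
Steps: 2


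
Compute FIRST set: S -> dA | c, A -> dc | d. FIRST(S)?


Per alternative of S: FIRST(dA) = {d}; FIRST(c) = {c}
FIRST(S) = {c, d}


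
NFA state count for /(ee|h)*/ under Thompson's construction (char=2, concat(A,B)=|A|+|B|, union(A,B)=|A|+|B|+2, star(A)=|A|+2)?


Syntax tree has 3 char leaf(s), 1 union(s), 1 star(s)
chars contribute 3×2 = 6; each union adds +2; each star adds +2
Total: 6 + 2 + 2 = 10 states


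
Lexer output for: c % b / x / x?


Scan left to right, longest-match per lexeme
Tokens: ID(c), OP(%), ID(b), OP(/), ID(x), OP(/), ID(x)


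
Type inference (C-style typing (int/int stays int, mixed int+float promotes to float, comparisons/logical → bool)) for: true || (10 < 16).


Operand types: bool || bool
Rule: logical operators take bool operands and yield bool
Result type: bool


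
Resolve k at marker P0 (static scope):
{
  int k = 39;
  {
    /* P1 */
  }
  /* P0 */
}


k declared in the same block as P0
k = 39


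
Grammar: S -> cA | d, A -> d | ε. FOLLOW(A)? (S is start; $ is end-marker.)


$ ∈ FOLLOW(S). For each A -> αBβ: add FIRST(β)\{ε} to FOLLOW(B); if β nullable, add FOLLOW(A).
FOLLOW(A) = {$}


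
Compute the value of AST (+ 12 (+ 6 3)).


Evaluate inner: (+ 6 3) = 9
Evaluate root: (+ 12 9) = 21
Result: 21


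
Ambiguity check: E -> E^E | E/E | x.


'x^x/x' has two parse trees (no precedence encoded between ^ and /)
Ambiguous


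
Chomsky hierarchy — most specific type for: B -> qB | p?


Right-linear: every RHS is a terminal or a terminal followed by one nonterminal
Classification: Type 3 (Regular)


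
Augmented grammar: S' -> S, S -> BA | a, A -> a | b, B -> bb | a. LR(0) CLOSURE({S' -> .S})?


Start: S' -> .S
For each item with dot before a nonterminal B, add B -> .γ for every B-production
Closure: [S' -> .S, S -> .BA, S -> .a, B -> .bb, B -> .a]


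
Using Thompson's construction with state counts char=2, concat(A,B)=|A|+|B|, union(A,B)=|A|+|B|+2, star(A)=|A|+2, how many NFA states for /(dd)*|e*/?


Syntax tree has 3 char leaf(s), 1 union(s), 2 star(s)
chars contribute 3×2 = 6; each union adds +2; each star adds +2
Total: 6 + 2 + 4 = 12 states


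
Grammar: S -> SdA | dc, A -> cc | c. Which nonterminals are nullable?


A nonterminal is nullable iff some alternative derives ε (directly, or every symbol in it is nullable)
Nullable: {}


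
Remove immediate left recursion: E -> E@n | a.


Left-recursive alternatives: E@n; non-recursive: a
Introduce E': E -> aE', E' -> @nE' | ε


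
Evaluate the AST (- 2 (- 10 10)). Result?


Evaluate inner: (- 10 10) = 0
Evaluate root: (- 2 0) = 2
Result: 2


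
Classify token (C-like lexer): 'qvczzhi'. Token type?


Pattern: letter/underscore followed by alphanumerics, not a keyword
Type: IDENTIFIER


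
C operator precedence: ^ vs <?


'<' is relational (level 7); '^' is bitwise XOR (level 4)
Higher level binds tighter
'<' has higher precedence than '^'


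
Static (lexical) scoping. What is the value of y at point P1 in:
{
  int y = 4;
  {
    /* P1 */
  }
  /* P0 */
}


P1's block does not declare y; resolves to the enclosing declaration at depth 0
y = 4


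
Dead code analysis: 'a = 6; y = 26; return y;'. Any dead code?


a is assigned but never read
Dead: 'a = 6'


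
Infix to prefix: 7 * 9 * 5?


left-to-right (same/higher precedence on left): tree is (* (* 7 9) 5)
Prefix: * * 7 9 5
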